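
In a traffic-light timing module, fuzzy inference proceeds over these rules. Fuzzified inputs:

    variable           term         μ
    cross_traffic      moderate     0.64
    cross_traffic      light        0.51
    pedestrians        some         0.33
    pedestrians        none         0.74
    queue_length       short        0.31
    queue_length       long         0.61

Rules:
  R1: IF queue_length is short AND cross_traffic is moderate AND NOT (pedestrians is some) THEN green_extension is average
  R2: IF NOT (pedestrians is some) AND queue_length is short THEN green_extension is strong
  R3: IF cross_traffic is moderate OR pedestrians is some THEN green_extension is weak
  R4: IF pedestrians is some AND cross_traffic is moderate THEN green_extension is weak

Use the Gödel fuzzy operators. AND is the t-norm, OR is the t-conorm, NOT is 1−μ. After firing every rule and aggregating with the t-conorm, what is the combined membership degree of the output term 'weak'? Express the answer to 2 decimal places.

R1: short=0.31, moderate=0.64, ¬some=1−0.33=0.67; AND[min(a, b)] → w = 0.31
R2: ¬some=1−0.33=0.67, short=0.31; AND[min(a, b)] → w = 0.31
R3: moderate=0.64, some=0.33; OR[max(a, b)] → w = 0.64
R4: some=0.33, moderate=0.64; AND[min(a, b)] → w = 0.33
Rules with consequent 'weak': {R3, R4} → strengths 0.64, 0.33
Aggregate via t-conorm [max(a, b)]: 0.64

0.64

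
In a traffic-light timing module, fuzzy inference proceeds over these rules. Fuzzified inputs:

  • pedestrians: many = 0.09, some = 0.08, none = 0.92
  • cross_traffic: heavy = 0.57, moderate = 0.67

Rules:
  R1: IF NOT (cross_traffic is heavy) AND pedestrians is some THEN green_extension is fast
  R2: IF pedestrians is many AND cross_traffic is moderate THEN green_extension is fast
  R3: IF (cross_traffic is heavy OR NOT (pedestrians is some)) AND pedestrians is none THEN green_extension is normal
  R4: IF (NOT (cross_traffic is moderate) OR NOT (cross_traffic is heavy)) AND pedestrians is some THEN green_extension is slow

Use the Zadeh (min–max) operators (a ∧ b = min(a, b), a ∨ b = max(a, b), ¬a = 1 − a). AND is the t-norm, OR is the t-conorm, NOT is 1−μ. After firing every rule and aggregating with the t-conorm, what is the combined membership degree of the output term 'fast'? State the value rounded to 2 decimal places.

0.09

R1: ¬heavy=1−0.57=0.43, some=0.08; AND[min(a, b)] → w = 0.08
R2: many=0.09, moderate=0.67; AND[min(a, b)] → w = 0.09
R3: (heavy=0.57 OR ¬some=1−0.08=0.92) = 0.92; AND[min(a, b)] with none=0.92 → w = 0.92
R4: (¬moderate=1−0.67=0.33 OR ¬heavy=1−0.57=0.43) = 0.43; AND[min(a, b)] with some=0.08 → w = 0.08
Rules with consequent 'fast': {R1, R2} → strengths 0.08, 0.09
Aggregate via t-conorm [max(a, b)]: 0.09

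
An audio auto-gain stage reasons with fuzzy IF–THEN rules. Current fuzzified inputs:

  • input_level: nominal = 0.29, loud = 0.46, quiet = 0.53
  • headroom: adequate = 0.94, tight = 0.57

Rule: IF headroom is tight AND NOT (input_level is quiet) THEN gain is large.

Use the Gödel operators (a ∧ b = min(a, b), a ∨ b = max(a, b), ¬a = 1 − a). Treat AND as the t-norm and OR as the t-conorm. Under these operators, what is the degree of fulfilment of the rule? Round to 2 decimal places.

firing strength: tight=0.57, ¬quiet=1−0.53=0.47; AND[min(a, b)] → w = 0.47

0.47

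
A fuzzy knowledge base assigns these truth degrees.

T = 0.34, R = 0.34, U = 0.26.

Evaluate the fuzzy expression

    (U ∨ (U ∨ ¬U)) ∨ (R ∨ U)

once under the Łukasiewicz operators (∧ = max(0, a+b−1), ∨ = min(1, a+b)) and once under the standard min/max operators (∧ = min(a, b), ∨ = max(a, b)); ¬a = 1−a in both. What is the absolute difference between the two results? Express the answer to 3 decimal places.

Under Łukasiewicz:
  ¬U = 1 − 0.26 = 0.74
  U ∨ ¬U = min(1, a+b) on (0.26, 0.74) = 1.00
  U ∨ (U ∨ ¬U) = min(1, a+b) on (0.26, 1.00) = 1.00
  R ∨ U = min(1, a+b) on (0.34, 0.26) = 0.60
  (U ∨ (U ∨ ¬U)) ∨ (R ∨ U) = min(1, a+b) on (1.00, 0.60) = 1.00
  → value = 1.0000
Under standard min/max:
  ¬U = 1 − 0.26 = 0.74
  U ∨ ¬U = max(a, b) on (0.26, 0.74) = 0.74
  U ∨ (U ∨ ¬U) = max(a, b) on (0.26, 0.74) = 0.74
  R ∨ U = max(a, b) on (0.34, 0.26) = 0.34
  (U ∨ (U ∨ ¬U)) ∨ (R ∨ U) = max(a, b) on (0.74, 0.34) = 0.74
  → value = 0.7400
|1.0000 − 0.7400| = 0.260

0.260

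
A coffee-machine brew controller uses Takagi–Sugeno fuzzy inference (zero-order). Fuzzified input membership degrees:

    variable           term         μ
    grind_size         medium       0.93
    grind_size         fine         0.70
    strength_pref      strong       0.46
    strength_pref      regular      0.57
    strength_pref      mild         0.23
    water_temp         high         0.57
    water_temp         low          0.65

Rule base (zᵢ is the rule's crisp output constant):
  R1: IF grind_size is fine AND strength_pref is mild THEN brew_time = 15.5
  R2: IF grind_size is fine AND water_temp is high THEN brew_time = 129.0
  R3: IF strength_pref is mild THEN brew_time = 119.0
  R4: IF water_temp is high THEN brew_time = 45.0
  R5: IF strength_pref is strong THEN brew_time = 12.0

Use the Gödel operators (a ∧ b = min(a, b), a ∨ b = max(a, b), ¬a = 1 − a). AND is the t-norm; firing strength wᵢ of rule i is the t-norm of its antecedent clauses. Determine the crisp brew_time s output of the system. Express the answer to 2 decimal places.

65.84

R1 (z=15.5): fine=0.70, mild=0.23; AND[min(a, b)] → w = 0.23
R2 (z=129.0): fine=0.70, high=0.57; AND[min(a, b)] → w = 0.57
R3 (z=119.0): mild=0.23 → w = 0.23
R4 (z=45.0): high=0.57 → w = 0.57
R5 (z=12.0): strong=0.46 → w = 0.46
Weighted average = (0.23·15.5 + 0.57·129.0 + 0.23·119.0 + 0.57·45.0 + 0.46·12.0) / (0.23 + 0.57 + 0.23 + 0.57 + 0.46)
  = 135.6350 / 2.0600 = 65.84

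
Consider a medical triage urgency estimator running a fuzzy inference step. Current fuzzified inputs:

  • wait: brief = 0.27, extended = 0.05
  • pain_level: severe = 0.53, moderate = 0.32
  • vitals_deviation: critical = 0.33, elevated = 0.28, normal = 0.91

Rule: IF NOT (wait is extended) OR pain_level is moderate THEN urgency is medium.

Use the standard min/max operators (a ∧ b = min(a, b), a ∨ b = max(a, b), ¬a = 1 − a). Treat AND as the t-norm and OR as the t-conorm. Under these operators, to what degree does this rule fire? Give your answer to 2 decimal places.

firing strength: ¬extended=1−0.05=0.95, moderate=0.32; OR[max(a, b)] → w = 0.95

0.95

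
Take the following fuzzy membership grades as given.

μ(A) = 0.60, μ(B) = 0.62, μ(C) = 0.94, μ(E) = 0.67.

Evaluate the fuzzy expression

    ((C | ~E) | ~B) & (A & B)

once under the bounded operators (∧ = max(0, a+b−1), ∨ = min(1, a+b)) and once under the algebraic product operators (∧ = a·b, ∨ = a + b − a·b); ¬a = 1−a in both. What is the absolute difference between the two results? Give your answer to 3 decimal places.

Under bounded:
  ~E = 1 − 0.67 = 0.33
  C | ~E = min(1, a+b) on (0.94, 0.33) = 1.00
  ~B = 1 − 0.62 = 0.38
  (C | ~E) | ~B = min(1, a+b) on (1.00, 0.38) = 1.00
  A & B = max(0, a+b−1) on (0.60, 0.62) = 0.22
  ((C | ~E) | ~B) & (A & B) = max(0, a+b−1) on (1.00, 0.22) = 0.22
  → value = 0.2200
Under algebraic product:
  ~E = 1 − 0.6700 = 0.3300
  C | ~E = a + b − a·b on (0.9400, 0.3300) = 0.9598
  ~B = 1 − 0.6200 = 0.3800
  (C | ~E) | ~B = a + b − a·b on (0.9598, 0.3800) = 0.9751
  A & B = a·b on (0.6000, 0.6200) = 0.3720
  ((C | ~E) | ~B) & (A & B) = a·b on (0.9751, 0.3720) = 0.3627
  → value = 0.3627
|0.2200 − 0.3627| = 0.143

0.143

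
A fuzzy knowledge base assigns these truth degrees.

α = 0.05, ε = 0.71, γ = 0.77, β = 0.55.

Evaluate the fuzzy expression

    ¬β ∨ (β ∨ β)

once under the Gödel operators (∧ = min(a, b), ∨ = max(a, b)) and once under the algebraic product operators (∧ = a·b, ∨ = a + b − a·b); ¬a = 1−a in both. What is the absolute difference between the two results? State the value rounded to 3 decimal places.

0.339

Under Gödel:
  ¬β = 1 − 0.55 = 0.45
  β ∨ β = max(a, b) on (0.55, 0.55) = 0.55
  ¬β ∨ (β ∨ β) = max(a, b) on (0.45, 0.55) = 0.55
  → value = 0.5500
Under algebraic product:
  ¬β = 1 − 0.5500 = 0.4500
  β ∨ β = a + b − a·b on (0.5500, 0.5500) = 0.7975
  ¬β ∨ (β ∨ β) = a + b − a·b on (0.4500, 0.7975) = 0.8886
  → value = 0.8886
|0.5500 − 0.8886| = 0.339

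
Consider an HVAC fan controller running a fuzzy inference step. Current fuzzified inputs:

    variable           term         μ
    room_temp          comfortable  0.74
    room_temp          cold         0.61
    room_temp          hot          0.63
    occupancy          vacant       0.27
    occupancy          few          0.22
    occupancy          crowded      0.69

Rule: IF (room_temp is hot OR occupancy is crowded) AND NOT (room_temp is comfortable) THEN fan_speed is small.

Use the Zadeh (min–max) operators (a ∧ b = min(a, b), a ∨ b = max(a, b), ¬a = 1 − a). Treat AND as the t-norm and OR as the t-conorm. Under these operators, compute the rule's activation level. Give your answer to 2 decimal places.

firing strength: (hot=0.63 OR crowded=0.69) = 0.69; AND[min(a, b)] with ¬comfortable=1−0.74=0.26 → w = 0.26

0.26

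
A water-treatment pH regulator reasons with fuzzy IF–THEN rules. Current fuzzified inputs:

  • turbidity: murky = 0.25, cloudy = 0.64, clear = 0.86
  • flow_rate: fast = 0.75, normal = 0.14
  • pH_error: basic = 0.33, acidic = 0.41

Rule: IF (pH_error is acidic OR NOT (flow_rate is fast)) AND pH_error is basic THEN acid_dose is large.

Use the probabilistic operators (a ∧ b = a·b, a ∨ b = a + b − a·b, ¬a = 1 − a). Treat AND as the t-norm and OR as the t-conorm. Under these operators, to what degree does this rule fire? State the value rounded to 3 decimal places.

0.184

firing strength: (acidic=0.41 OR ¬fast=1−0.75=0.25) = 0.5575; AND[a·b] with basic=0.33 → w = 0.1840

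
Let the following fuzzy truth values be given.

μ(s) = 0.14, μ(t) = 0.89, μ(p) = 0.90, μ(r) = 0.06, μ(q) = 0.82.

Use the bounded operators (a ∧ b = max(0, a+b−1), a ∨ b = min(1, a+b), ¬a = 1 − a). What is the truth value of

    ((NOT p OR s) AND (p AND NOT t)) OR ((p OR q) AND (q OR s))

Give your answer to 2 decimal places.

0.96

NOT p = 1 − 0.90 = 0.10
NOT p OR s = min(1, a+b) on (0.10, 0.14) = 0.24
NOT t = 1 − 0.89 = 0.11
p AND NOT t = max(0, a+b−1) on (0.90, 0.11) = 0.01
(NOT p OR s) AND (p AND NOT t) = max(0, a+b−1) on (0.24, 0.01) = 0.00
p OR q = min(1, a+b) on (0.90, 0.82) = 1.00
q OR s = min(1, a+b) on (0.82, 0.14) = 0.96
(p OR q) AND (q OR s) = max(0, a+b−1) on (1.00, 0.96) = 0.96
((NOT p OR s) AND (p AND NOT t)) OR ((p OR q) AND (q OR s)) = min(1, a+b) on (0.00, 0.96) = 0.96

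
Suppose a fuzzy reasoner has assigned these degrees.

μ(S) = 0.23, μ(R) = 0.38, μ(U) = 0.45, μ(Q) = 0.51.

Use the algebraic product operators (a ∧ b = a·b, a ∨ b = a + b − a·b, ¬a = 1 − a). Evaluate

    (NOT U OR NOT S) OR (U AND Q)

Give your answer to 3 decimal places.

0.920

NOT U = 1 − 0.4500 = 0.5500
NOT S = 1 − 0.2300 = 0.7700
NOT U OR NOT S = a + b − a·b on (0.5500, 0.7700) = 0.8965
U AND Q = a·b on (0.4500, 0.5100) = 0.2295
(NOT U OR NOT S) OR (U AND Q) = a + b − a·b on (0.8965, 0.2295) = 0.9203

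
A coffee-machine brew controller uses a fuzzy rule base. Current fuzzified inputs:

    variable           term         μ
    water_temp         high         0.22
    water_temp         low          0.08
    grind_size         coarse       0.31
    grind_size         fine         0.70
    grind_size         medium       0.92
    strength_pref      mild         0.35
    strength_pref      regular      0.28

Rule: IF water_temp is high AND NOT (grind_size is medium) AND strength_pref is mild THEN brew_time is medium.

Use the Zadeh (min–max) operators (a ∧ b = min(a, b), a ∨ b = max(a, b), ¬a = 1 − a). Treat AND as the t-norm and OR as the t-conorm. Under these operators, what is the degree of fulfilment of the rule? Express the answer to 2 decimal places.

0.08

firing strength: high=0.22, ¬medium=1−0.92=0.08, mild=0.35; AND[min(a, b)] → w = 0.08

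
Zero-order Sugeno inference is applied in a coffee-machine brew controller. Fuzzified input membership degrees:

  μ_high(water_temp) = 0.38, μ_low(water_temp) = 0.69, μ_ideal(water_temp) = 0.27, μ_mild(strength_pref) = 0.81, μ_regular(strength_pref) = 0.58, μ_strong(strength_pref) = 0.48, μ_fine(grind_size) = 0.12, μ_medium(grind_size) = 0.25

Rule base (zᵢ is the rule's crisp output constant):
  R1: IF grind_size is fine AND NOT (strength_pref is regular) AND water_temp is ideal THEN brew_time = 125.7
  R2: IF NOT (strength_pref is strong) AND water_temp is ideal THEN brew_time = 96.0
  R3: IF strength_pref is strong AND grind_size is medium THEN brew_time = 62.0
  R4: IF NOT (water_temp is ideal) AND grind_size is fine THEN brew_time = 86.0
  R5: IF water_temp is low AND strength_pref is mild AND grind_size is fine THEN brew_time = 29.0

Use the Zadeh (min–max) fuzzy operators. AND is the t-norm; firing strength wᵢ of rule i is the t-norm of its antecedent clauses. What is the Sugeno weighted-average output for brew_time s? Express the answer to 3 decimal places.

R1 (z=125.7): fine=0.12, ¬regular=1−0.58=0.42, ideal=0.27; AND[min(a, b)] → w = 0.12
R2 (z=96.0): ¬strong=1−0.48=0.52, ideal=0.27; AND[min(a, b)] → w = 0.27
R3 (z=62.0): strong=0.48, medium=0.25; AND[min(a, b)] → w = 0.25
R4 (z=86.0): ¬ideal=1−0.27=0.73, fine=0.12; AND[min(a, b)] → w = 0.12
R5 (z=29.0): low=0.69, mild=0.81, fine=0.12; AND[min(a, b)] → w = 0.12
Weighted average = (0.12·125.7 + 0.27·96.0 + 0.25·62.0 + 0.12·86.0 + 0.12·29.0) / (0.12 + 0.27 + 0.25 + 0.12 + 0.12)
  = 70.3040 / 0.8800 = 79.891

79.891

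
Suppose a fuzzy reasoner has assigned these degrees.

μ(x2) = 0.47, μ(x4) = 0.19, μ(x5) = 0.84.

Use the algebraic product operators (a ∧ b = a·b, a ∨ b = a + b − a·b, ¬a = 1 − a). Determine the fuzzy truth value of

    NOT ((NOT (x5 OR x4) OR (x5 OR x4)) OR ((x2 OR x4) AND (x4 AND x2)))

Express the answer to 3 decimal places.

x5 OR x4 = a + b − a·b on (0.8400, 0.1900) = 0.8704
NOT (x5 OR x4) = 1 − 0.8704 = 0.1296
x5 OR x4 = a + b − a·b on (0.8400, 0.1900) = 0.8704
NOT (x5 OR x4) OR (x5 OR x4) = a + b − a·b on (0.1296, 0.8704) = 0.8872
x2 OR x4 = a + b − a·b on (0.4700, 0.1900) = 0.5707
x4 AND x2 = a·b on (0.1900, 0.4700) = 0.0893
(x2 OR x4) AND (x4 AND x2) = a·b on (0.5707, 0.0893) = 0.0510
(NOT (x5 OR x4) OR (x5 OR x4)) OR ((x2 OR x4) AND (x4 AND x2)) = a + b − a·b on (0.8872, 0.0510) = 0.8929
NOT ((NOT (x5 OR x4) OR (x5 OR x4)) OR ((x2 OR x4) AND (x4 AND x2))) = 1 − 0.8929 = 0.1071

0.107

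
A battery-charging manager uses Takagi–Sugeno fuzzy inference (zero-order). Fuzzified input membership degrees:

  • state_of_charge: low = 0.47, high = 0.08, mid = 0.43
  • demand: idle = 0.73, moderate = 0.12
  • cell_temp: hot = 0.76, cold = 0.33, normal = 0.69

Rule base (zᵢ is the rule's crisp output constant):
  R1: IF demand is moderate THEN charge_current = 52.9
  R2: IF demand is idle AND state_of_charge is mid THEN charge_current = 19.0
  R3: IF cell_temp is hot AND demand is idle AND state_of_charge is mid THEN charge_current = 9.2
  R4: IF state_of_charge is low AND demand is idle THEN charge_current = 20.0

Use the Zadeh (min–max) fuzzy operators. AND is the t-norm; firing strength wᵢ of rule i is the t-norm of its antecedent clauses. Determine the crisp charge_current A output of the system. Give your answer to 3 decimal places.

19.223

R1 (z=52.9): moderate=0.12 → w = 0.12
R2 (z=19.0): idle=0.73, mid=0.43; AND[min(a, b)] → w = 0.43
R3 (z=9.2): hot=0.76, idle=0.73, mid=0.43; AND[min(a, b)] → w = 0.43
R4 (z=20.0): low=0.47, idle=0.73; AND[min(a, b)] → w = 0.47
Weighted average = (0.12·52.9 + 0.43·19.0 + 0.43·9.2 + 0.47·20.0) / (0.12 + 0.43 + 0.43 + 0.47)
  = 27.8740 / 1.4500 = 19.223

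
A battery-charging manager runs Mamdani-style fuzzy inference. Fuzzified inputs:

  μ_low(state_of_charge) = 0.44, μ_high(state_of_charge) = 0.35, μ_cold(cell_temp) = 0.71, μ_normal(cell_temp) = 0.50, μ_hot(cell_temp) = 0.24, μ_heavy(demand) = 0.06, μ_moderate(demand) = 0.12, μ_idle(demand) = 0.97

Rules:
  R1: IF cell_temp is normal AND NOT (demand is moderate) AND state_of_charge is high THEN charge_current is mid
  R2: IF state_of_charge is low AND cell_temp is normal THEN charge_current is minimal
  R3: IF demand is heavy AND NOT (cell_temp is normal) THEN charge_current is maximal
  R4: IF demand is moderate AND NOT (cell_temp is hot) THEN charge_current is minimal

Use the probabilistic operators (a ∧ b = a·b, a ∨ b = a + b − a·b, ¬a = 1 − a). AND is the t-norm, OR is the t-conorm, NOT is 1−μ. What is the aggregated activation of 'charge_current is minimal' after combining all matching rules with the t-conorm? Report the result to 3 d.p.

R1: normal=0.50, ¬moderate=1−0.12=0.88, high=0.35; AND[a·b] → w = 0.1540
R2: low=0.44, normal=0.50; AND[a·b] → w = 0.2200
R3: heavy=0.06, ¬normal=1−0.50=0.50; AND[a·b] → w = 0.0300
R4: moderate=0.12, ¬hot=1−0.24=0.76; AND[a·b] → w = 0.0912
Rules with consequent 'minimal': {R2, R4} → strengths 0.2200, 0.0912
Aggregate via t-conorm [a + b − a·b]: 0.2911

0.291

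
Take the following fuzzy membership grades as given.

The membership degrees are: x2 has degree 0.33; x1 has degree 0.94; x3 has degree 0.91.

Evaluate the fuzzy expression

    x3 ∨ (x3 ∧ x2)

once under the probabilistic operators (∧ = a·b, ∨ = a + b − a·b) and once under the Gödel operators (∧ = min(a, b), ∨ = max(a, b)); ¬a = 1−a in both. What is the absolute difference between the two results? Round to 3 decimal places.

Under probabilistic:
  x3 ∧ x2 = a·b on (0.9100, 0.3300) = 0.3003
  x3 ∨ (x3 ∧ x2) = a + b − a·b on (0.9100, 0.3003) = 0.9370
  → value = 0.9370
Under Gödel:
  x3 ∧ x2 = min(a, b) on (0.91, 0.33) = 0.33
  x3 ∨ (x3 ∧ x2) = max(a, b) on (0.91, 0.33) = 0.91
  → value = 0.9100
|0.9370 − 0.9100| = 0.027

0.027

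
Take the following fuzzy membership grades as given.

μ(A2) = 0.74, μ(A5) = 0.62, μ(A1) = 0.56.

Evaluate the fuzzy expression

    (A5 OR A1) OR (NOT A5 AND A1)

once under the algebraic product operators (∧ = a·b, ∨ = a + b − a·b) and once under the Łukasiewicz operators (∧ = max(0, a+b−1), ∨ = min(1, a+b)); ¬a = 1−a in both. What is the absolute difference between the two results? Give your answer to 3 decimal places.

0.132

Under algebraic product:
  A5 OR A1 = a + b − a·b on (0.6200, 0.5600) = 0.8328
  NOT A5 = 1 − 0.6200 = 0.3800
  NOT A5 AND A1 = a·b on (0.3800, 0.5600) = 0.2128
  (A5 OR A1) OR (NOT A5 AND A1) = a + b − a·b on (0.8328, 0.2128) = 0.8684
  → value = 0.8684
Under Łukasiewicz:
  A5 OR A1 = min(1, a+b) on (0.62, 0.56) = 1.00
  NOT A5 = 1 − 0.62 = 0.38
  NOT A5 AND A1 = max(0, a+b−1) on (0.38, 0.56) = 0.00
  (A5 OR A1) OR (NOT A5 AND A1) = min(1, a+b) on (1.00, 0.00) = 1.00
  → value = 1.0000
|0.8684 − 1.0000| = 0.132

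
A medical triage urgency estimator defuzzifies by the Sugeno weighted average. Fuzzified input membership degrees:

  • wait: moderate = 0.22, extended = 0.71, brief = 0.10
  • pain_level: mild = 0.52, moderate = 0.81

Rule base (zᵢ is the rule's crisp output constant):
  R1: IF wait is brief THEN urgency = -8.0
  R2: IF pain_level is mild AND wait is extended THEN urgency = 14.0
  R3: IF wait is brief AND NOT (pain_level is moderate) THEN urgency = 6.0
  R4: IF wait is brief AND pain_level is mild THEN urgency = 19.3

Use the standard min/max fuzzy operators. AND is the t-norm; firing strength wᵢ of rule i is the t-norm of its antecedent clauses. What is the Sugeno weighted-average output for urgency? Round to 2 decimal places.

R1 (z=-8.0): brief=0.10 → w = 0.10
R2 (z=14.0): mild=0.52, extended=0.71; AND[min(a, b)] → w = 0.52
R3 (z=6.0): brief=0.10, ¬moderate=1−0.81=0.19; AND[min(a, b)] → w = 0.10
R4 (z=19.3): brief=0.10, mild=0.52; AND[min(a, b)] → w = 0.10
Weighted average = (0.10·-8.0 + 0.52·14.0 + 0.10·6.0 + 0.10·19.3) / (0.10 + 0.52 + 0.10 + 0.10)
  = 9.0100 / 0.8200 = 10.99

10.99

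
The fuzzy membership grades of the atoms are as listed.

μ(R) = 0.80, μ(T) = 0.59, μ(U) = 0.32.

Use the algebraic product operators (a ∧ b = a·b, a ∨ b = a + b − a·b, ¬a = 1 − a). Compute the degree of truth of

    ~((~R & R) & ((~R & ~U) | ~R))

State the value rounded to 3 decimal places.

0.951

~R = 1 − 0.8000 = 0.2000
~R & R = a·b on (0.2000, 0.8000) = 0.1600
~R = 1 − 0.8000 = 0.2000
~U = 1 − 0.3200 = 0.6800
~R & ~U = a·b on (0.2000, 0.6800) = 0.1360
~R = 1 − 0.8000 = 0.2000
(~R & ~U) | ~R = a + b − a·b on (0.1360, 0.2000) = 0.3088
(~R & R) & ((~R & ~U) | ~R) = a·b on (0.1600, 0.3088) = 0.0494
~((~R & R) & ((~R & ~U) | ~R)) = 1 − 0.0494 = 0.9506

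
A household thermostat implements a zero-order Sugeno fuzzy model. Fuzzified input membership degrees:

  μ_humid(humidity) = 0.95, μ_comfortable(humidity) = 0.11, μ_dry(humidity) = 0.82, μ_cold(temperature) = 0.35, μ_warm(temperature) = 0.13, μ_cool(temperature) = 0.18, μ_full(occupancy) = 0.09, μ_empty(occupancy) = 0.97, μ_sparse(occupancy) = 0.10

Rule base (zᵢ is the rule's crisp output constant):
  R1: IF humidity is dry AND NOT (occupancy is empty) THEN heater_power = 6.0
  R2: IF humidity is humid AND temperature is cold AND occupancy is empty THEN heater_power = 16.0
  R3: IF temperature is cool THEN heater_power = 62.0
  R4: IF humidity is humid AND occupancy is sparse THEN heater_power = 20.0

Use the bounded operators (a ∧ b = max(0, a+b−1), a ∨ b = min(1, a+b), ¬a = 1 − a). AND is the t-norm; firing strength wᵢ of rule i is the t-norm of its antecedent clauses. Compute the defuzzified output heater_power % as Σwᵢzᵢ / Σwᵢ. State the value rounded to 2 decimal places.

32.96

R1 (z=6.0): dry=0.82, ¬empty=1−0.97=0.03; AND[max(0, a+b−1)] → w = 0.00
R2 (z=16.0): humid=0.95, cold=0.35, empty=0.97; AND[max(0, a+b−1)] → w = 0.27
R3 (z=62.0): cool=0.18 → w = 0.18
R4 (z=20.0): humid=0.95, sparse=0.10; AND[max(0, a+b−1)] → w = 0.05
Weighted average = (0.00·6.0 + 0.27·16.0 + 0.18·62.0 + 0.05·20.0) / (0.00 + 0.27 + 0.18 + 0.05)
  = 16.4800 / 0.5000 = 32.96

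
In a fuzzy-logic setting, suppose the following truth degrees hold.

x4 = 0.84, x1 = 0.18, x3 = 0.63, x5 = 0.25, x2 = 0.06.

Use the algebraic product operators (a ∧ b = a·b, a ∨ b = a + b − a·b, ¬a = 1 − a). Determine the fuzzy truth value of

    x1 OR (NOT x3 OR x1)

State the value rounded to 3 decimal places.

0.576

NOT x3 = 1 − 0.6300 = 0.3700
NOT x3 OR x1 = a + b − a·b on (0.3700, 0.1800) = 0.4834
x1 OR (NOT x3 OR x1) = a + b − a·b on (0.1800, 0.4834) = 0.5764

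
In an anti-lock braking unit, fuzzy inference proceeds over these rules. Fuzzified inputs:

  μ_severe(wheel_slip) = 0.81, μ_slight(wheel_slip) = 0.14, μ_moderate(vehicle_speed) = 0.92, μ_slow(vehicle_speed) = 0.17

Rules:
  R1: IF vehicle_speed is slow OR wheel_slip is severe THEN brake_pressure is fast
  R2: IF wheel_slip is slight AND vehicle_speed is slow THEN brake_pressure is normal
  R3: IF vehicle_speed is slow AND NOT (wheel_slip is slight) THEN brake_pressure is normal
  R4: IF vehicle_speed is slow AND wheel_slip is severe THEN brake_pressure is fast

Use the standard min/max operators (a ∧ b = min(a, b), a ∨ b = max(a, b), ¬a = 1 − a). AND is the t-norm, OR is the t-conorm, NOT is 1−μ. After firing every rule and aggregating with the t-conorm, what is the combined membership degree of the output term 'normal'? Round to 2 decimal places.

R1: slow=0.17, severe=0.81; OR[max(a, b)] → w = 0.81
R2: slight=0.14, slow=0.17; AND[min(a, b)] → w = 0.14
R3: slow=0.17, ¬slight=1−0.14=0.86; AND[min(a, b)] → w = 0.17
R4: slow=0.17, severe=0.81; AND[min(a, b)] → w = 0.17
Rules with consequent 'normal': {R2, R3} → strengths 0.14, 0.17
Aggregate via t-conorm [max(a, b)]: 0.17

0.17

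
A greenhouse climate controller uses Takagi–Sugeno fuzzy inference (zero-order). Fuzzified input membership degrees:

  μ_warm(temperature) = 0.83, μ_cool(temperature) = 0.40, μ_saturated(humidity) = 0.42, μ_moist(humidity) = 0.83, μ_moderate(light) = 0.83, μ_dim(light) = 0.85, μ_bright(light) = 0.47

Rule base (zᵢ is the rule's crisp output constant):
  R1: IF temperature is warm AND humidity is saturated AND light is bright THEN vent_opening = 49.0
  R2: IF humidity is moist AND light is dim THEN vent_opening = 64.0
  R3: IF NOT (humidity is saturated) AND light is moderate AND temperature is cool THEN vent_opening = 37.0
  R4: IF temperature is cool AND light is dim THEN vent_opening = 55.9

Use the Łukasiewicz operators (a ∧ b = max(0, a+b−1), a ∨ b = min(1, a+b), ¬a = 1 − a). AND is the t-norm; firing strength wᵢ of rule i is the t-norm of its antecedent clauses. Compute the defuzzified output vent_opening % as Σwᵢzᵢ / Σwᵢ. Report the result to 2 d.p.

R1 (z=49.0): warm=0.83, saturated=0.42, bright=0.47; AND[max(0, a+b−1)] → w = 0.00
R2 (z=64.0): moist=0.83, dim=0.85; AND[max(0, a+b−1)] → w = 0.68
R3 (z=37.0): ¬saturated=1−0.42=0.58, moderate=0.83, cool=0.40; AND[max(0, a+b−1)] → w = 0.00
R4 (z=55.9): cool=0.40, dim=0.85; AND[max(0, a+b−1)] → w = 0.25
Weighted average = (0.00·49.0 + 0.68·64.0 + 0.00·37.0 + 0.25·55.9) / (0.00 + 0.68 + 0.00 + 0.25)
  = 57.4950 / 0.9300 = 61.82

61.82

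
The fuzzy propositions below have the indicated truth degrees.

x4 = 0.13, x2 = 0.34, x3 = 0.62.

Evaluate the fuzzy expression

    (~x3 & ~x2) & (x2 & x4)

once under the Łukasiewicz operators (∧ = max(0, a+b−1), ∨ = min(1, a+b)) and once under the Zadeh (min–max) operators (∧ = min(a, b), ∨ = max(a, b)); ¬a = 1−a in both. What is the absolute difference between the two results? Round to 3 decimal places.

0.130

Under Łukasiewicz:
  ~x3 = 1 − 0.62 = 0.38
  ~x2 = 1 − 0.34 = 0.66
  ~x3 & ~x2 = max(0, a+b−1) on (0.38, 0.66) = 0.04
  x2 & x4 = max(0, a+b−1) on (0.34, 0.13) = 0.00
  (~x3 & ~x2) & (x2 & x4) = max(0, a+b−1) on (0.04, 0.00) = 0.00
  → value = 0.0000
Under Zadeh (min–max):
  ~x3 = 1 − 0.62 = 0.38
  ~x2 = 1 − 0.34 = 0.66
  ~x3 & ~x2 = min(a, b) on (0.38, 0.66) = 0.38
  x2 & x4 = min(a, b) on (0.34, 0.13) = 0.13
  (~x3 & ~x2) & (x2 & x4) = min(a, b) on (0.38, 0.13) = 0.13
  → value = 0.1300
|0.0000 − 0.1300| = 0.130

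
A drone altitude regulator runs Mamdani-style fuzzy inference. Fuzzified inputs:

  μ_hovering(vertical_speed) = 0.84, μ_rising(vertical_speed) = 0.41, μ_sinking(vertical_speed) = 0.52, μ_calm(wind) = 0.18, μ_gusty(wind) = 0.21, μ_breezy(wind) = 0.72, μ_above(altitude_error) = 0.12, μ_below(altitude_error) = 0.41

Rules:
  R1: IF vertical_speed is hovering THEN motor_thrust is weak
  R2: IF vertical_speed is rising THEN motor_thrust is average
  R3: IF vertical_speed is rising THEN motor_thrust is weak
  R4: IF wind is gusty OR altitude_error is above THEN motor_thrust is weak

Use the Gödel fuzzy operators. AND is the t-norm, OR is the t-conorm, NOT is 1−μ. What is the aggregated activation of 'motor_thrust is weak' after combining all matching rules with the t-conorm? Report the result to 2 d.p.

0.84

R1: hovering=0.84 → w = 0.84
R2: rising=0.41 → w = 0.41
R3: rising=0.41 → w = 0.41
R4: gusty=0.21, above=0.12; OR[max(a, b)] → w = 0.21
Rules with consequent 'weak': {R1, R3, R4} → strengths 0.84, 0.41, 0.21
Aggregate via t-conorm [max(a, b)]: 0.84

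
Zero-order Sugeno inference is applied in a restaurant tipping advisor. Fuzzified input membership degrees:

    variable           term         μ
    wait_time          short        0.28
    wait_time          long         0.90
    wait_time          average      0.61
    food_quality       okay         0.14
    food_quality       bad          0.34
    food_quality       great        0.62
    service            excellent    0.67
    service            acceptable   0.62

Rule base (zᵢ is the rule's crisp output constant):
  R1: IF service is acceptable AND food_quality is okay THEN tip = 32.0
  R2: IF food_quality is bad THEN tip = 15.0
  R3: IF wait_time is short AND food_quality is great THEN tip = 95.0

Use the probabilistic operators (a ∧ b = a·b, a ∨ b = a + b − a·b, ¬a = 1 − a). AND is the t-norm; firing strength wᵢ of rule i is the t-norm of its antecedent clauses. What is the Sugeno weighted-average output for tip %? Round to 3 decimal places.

R1 (z=32.0): acceptable=0.62, okay=0.14; AND[a·b] → w = 0.0868
R2 (z=15.0): bad=0.34 → w = 0.3400
R3 (z=95.0): short=0.28, great=0.62; AND[a·b] → w = 0.1736
Weighted average = (0.0868·32.0 + 0.3400·15.0 + 0.1736·95.0) / (0.0868 + 0.3400 + 0.1736)
  = 24.3696 / 0.6004 = 40.589

40.589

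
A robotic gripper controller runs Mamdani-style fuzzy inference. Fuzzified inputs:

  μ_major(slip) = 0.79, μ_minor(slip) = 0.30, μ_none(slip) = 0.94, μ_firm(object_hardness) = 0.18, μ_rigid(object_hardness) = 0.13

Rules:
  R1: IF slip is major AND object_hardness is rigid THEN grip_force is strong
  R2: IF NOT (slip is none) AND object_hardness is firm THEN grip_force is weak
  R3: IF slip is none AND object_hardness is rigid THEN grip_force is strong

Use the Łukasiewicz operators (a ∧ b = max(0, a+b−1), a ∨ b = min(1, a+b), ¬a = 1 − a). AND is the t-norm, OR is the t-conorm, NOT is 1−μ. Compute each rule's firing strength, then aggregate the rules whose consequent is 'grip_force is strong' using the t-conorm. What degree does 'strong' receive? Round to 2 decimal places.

R1: major=0.79, rigid=0.13; AND[max(0, a+b−1)] → w = 0.00
R2: ¬none=1−0.94=0.06, firm=0.18; AND[max(0, a+b−1)] → w = 0.00
R3: none=0.94, rigid=0.13; AND[max(0, a+b−1)] → w = 0.07
Rules with consequent 'strong': {R1, R3} → strengths 0.00, 0.07
Aggregate via t-conorm [min(1, a+b)]: 0.07

0.07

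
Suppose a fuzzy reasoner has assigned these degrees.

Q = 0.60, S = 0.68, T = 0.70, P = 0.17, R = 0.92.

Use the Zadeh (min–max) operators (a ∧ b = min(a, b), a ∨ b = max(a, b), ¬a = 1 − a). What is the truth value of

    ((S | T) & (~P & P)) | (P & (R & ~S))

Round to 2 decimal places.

S | T = max(a, b) on (0.68, 0.70) = 0.70
~P = 1 − 0.17 = 0.83
~P & P = min(a, b) on (0.83, 0.17) = 0.17
(S | T) & (~P & P) = min(a, b) on (0.70, 0.17) = 0.17
~S = 1 − 0.68 = 0.32
R & ~S = min(a, b) on (0.92, 0.32) = 0.32
P & (R & ~S) = min(a, b) on (0.17, 0.32) = 0.17
((S | T) & (~P & P)) | (P & (R & ~S)) = max(a, b) on (0.17, 0.17) = 0.17

0.17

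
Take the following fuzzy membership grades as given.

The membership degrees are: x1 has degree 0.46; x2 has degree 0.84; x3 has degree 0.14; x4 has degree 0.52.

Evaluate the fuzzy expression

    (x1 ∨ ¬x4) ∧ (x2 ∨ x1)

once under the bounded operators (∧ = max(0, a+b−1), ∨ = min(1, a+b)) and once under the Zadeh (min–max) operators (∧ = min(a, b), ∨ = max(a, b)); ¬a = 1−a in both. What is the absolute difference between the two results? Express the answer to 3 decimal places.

0.460

Under bounded:
  ¬x4 = 1 − 0.52 = 0.48
  x1 ∨ ¬x4 = min(1, a+b) on (0.46, 0.48) = 0.94
  x2 ∨ x1 = min(1, a+b) on (0.84, 0.46) = 1.00
  (x1 ∨ ¬x4) ∧ (x2 ∨ x1) = max(0, a+b−1) on (0.94, 1.00) = 0.94
  → value = 0.9400
Under Zadeh (min–max):
  ¬x4 = 1 − 0.52 = 0.48
  x1 ∨ ¬x4 = max(a, b) on (0.46, 0.48) = 0.48
  x2 ∨ x1 = max(a, b) on (0.84, 0.46) = 0.84
  (x1 ∨ ¬x4) ∧ (x2 ∨ x1) = min(a, b) on (0.48, 0.84) = 0.48
  → value = 0.4800
|0.9400 − 0.4800| = 0.460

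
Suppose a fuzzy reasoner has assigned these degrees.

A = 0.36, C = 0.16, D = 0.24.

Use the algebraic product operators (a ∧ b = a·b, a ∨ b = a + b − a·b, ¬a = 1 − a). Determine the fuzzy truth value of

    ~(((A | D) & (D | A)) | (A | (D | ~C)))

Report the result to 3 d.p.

A | D = a + b − a·b on (0.3600, 0.2400) = 0.5136
D | A = a + b − a·b on (0.2400, 0.3600) = 0.5136
(A | D) & (D | A) = a·b on (0.5136, 0.5136) = 0.2638
~C = 1 − 0.1600 = 0.8400
D | ~C = a + b − a·b on (0.2400, 0.8400) = 0.8784
A | (D | ~C) = a + b − a·b on (0.3600, 0.8784) = 0.9222
((A | D) & (D | A)) | (A | (D | ~C)) = a + b − a·b on (0.2638, 0.9222) = 0.9427
~(((A | D) & (D | A)) | (A | (D | ~C))) = 1 − 0.9427 = 0.0573

0.057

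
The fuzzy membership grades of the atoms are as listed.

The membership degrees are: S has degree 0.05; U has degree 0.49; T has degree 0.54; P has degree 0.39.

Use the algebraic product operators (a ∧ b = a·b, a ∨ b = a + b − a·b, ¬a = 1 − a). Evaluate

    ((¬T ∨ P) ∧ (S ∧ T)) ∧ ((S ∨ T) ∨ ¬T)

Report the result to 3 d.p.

¬T = 1 − 0.5400 = 0.4600
¬T ∨ P = a + b − a·b on (0.4600, 0.3900) = 0.6706
S ∧ T = a·b on (0.0500, 0.5400) = 0.0270
(¬T ∨ P) ∧ (S ∧ T) = a·b on (0.6706, 0.0270) = 0.0181
S ∨ T = a + b − a·b on (0.0500, 0.5400) = 0.5630
¬T = 1 − 0.5400 = 0.4600
(S ∨ T) ∨ ¬T = a + b − a·b on (0.5630, 0.4600) = 0.7640
((¬T ∨ P) ∧ (S ∧ T)) ∧ ((S ∨ T) ∨ ¬T) = a·b on (0.0181, 0.7640) = 0.0138

0.014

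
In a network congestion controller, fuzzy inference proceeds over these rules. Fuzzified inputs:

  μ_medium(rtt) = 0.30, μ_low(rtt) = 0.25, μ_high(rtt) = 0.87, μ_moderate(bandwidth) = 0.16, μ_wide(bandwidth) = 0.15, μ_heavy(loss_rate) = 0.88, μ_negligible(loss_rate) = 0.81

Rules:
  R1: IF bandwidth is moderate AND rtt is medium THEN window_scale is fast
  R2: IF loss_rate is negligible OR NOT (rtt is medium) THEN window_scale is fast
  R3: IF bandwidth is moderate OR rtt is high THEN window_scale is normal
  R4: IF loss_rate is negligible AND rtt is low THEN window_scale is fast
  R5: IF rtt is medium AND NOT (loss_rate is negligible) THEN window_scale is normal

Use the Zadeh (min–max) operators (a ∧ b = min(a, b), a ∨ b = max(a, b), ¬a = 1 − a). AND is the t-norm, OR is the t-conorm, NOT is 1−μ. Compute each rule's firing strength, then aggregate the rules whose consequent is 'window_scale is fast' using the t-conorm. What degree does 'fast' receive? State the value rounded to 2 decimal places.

R1: moderate=0.16, medium=0.30; AND[min(a, b)] → w = 0.16
R2: negligible=0.81, ¬medium=1−0.30=0.70; OR[max(a, b)] → w = 0.81
R3: moderate=0.16, high=0.87; OR[max(a, b)] → w = 0.87
R4: negligible=0.81, low=0.25; AND[min(a, b)] → w = 0.25
R5: medium=0.30, ¬negligible=1−0.81=0.19; AND[min(a, b)] → w = 0.19
Rules with consequent 'fast': {R1, R2, R4} → strengths 0.16, 0.81, 0.25
Aggregate via t-conorm [max(a, b)]: 0.81

0.81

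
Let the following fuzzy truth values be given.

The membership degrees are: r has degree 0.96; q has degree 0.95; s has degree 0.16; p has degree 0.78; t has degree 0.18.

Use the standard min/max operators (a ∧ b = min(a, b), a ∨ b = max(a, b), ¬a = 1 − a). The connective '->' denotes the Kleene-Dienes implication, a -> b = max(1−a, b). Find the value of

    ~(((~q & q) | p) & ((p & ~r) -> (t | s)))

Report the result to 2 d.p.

0.22

~q = 1 − 0.95 = 0.05
~q & q = min(a, b) on (0.05, 0.95) = 0.05
(~q & q) | p = max(a, b) on (0.05, 0.78) = 0.78
~r = 1 − 0.96 = 0.04
p & ~r = min(a, b) on (0.78, 0.04) = 0.04
t | s = max(a, b) on (0.18, 0.16) = 0.18
(p & ~r) -> (t | s)  [Kleene-Dienes: max(1−a, b)] with a=0.04, b=0.18 → 0.96
((~q & q) | p) & ((p & ~r) -> (t | s)) = min(a, b) on (0.78, 0.96) = 0.78
~(((~q & q) | p) & ((p & ~r) -> (t | s))) = 1 − 0.78 = 0.22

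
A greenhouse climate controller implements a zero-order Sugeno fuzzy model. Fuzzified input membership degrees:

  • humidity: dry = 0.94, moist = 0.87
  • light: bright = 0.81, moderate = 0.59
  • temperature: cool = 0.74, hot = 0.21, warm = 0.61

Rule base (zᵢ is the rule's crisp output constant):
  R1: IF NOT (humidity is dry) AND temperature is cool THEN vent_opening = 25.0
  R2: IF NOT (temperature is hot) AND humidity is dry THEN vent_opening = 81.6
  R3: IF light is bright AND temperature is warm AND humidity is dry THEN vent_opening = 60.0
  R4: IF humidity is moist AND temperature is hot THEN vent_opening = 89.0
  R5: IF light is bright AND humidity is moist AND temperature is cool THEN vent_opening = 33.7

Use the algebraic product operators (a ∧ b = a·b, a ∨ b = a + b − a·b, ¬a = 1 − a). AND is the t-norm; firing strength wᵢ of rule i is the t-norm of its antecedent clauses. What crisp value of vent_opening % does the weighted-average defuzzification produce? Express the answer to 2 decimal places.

R1 (z=25.0): ¬dry=1−0.94=0.06, cool=0.74; AND[a·b] → w = 0.0444
R2 (z=81.6): ¬hot=1−0.21=0.79, dry=0.94; AND[a·b] → w = 0.7426
R3 (z=60.0): bright=0.81, warm=0.61, dry=0.94; AND[a·b] → w = 0.4645
R4 (z=89.0): moist=0.87, hot=0.21; AND[a·b] → w = 0.1827
R5 (z=33.7): bright=0.81, moist=0.87, cool=0.74; AND[a·b] → w = 0.5215
Weighted average = (0.0444·25.0 + 0.7426·81.6 + 0.4645·60.0 + 0.1827·89.0 + 0.5215·33.7) / (0.0444 + 0.7426 + 0.4645 + 0.1827 + 0.5215)
  = 123.4075 / 1.9556 = 63.10

63.10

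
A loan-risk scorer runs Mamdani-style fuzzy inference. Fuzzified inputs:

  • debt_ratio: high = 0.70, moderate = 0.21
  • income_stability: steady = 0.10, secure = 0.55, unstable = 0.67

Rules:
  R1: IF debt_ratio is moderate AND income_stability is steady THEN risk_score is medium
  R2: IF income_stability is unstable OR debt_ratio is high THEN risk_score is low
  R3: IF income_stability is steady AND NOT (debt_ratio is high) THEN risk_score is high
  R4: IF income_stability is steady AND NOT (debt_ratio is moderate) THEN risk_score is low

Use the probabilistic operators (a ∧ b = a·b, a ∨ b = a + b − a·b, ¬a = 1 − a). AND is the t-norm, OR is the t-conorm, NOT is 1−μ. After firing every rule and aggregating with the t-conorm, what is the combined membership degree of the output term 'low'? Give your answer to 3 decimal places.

R1: moderate=0.21, steady=0.10; AND[a·b] → w = 0.0210
R2: unstable=0.67, high=0.70; OR[a + b − a·b] → w = 0.9010
R3: steady=0.10, ¬high=1−0.70=0.30; AND[a·b] → w = 0.0300
R4: steady=0.10, ¬moderate=1−0.21=0.79; AND[a·b] → w = 0.0790
Rules with consequent 'low': {R2, R4} → strengths 0.9010, 0.0790
Aggregate via t-conorm [a + b − a·b]: 0.9088

0.909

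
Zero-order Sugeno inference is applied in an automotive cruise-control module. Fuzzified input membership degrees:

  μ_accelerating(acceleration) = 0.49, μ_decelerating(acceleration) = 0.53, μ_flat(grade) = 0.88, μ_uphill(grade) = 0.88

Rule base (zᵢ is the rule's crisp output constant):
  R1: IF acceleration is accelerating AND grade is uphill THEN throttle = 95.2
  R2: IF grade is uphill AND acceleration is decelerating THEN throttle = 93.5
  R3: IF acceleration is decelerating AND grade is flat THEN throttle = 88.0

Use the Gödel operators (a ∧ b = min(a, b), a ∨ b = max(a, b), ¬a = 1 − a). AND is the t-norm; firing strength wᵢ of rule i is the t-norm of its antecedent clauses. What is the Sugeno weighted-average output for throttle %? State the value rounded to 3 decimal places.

92.157

R1 (z=95.2): accelerating=0.49, uphill=0.88; AND[min(a, b)] → w = 0.49
R2 (z=93.5): uphill=0.88, decelerating=0.53; AND[min(a, b)] → w = 0.53
R3 (z=88.0): decelerating=0.53, flat=0.88; AND[min(a, b)] → w = 0.53
Weighted average = (0.49·95.2 + 0.53·93.5 + 0.53·88.0) / (0.49 + 0.53 + 0.53)
  = 142.8430 / 1.5500 = 92.157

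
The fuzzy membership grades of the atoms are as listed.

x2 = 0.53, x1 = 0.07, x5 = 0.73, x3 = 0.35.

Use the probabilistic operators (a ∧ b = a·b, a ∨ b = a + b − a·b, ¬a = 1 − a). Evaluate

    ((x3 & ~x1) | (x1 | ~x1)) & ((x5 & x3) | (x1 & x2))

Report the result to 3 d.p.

0.271

~x1 = 1 − 0.0700 = 0.9300
x3 & ~x1 = a·b on (0.3500, 0.9300) = 0.3255
~x1 = 1 − 0.0700 = 0.9300
x1 | ~x1 = a + b − a·b on (0.0700, 0.9300) = 0.9349
(x3 & ~x1) | (x1 | ~x1) = a + b − a·b on (0.3255, 0.9349) = 0.9561
x5 & x3 = a·b on (0.7300, 0.3500) = 0.2555
x1 & x2 = a·b on (0.0700, 0.5300) = 0.0371
(x5 & x3) | (x1 & x2) = a + b − a·b on (0.2555, 0.0371) = 0.2831
((x3 & ~x1) | (x1 | ~x1)) & ((x5 & x3) | (x1 & x2)) = a·b on (0.9561, 0.2831) = 0.2707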